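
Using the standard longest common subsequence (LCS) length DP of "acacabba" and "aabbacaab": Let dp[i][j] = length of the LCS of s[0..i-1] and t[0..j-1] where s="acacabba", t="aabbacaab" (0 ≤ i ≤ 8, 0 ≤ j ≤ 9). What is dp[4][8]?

   ''  a  a  b  b  a  c  a  a  b
''  0  0  0  0  0  0  0  0  0  0
 a  0  1  1  1  1  1  1  1  1  1
 c  0  1  1  1  1  1  2  2  2  2
 a  0  1  2  2  2  2  2  3  3  3
 c  0  1  2  2  2  2  3  3  3  3
 a  0  1  2  2  2  3  3  4  4  4
 b  0  1  2  3  3  3  3  4  4  5
 b  0  1  2  3  4  4  4  4  4  5
 a  0  1  2  3  4  5  5  5  5  5

3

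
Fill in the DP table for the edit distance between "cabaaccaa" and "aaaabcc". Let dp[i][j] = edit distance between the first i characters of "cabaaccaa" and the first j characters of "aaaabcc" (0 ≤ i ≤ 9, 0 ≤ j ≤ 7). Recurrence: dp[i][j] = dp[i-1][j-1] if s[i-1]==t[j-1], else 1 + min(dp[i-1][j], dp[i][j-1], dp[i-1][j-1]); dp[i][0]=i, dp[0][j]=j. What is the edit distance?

   ''  a  a  a  a  b  c  c
''  0  1  2  3  4  5  6  7
 c  1  1  2  3  4  5  5  6
 a  2  1  1  2  3  4  5  6
 b  3  2  2  2  3  3  4  5
 a  4  3  2  2  2  3  4  5
 a  5  4  3  2  2  3  4  5
 c  6  5  4  3  3  3  3  4
 c  7  6  5  4  4  4  3  3
 a  8  7  6  5  4  5  4  4
 a  9  8  7  6  5  5  5  5

5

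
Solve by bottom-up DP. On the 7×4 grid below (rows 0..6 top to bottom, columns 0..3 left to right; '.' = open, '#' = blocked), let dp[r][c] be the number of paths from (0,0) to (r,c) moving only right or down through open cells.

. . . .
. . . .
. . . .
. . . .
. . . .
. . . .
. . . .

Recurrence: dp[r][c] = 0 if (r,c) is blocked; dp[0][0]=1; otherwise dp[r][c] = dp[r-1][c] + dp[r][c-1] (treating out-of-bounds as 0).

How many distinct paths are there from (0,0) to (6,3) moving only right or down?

r\c   0   1   2   3
  0   1   1   1   1
  1   1   2   3   4
  2   1   3   6  10
  3   1   4  10  20
  4   1   5  15  35
  5   1   6  21  56
  6   1   7  28  84

84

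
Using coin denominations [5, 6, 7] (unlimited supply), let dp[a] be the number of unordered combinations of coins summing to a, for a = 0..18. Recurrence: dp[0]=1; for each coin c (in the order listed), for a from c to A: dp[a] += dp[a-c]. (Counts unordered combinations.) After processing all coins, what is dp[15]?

1

after  coin     0     1     2     3     4     5     6     7     8     9    10    11    12    13    14    15    16    17    18
          5     1     0     0     0     0     1     0     0     0     0     1     0     0     0     0     1     0     0     0
          6     1     0     0     0     0     1     1     0     0     0     1     1     1     0     0     1     1     1     1
          7     1     0     0     0     0     1     1     1     0     0     1     1     2     1     1     1     1     2     2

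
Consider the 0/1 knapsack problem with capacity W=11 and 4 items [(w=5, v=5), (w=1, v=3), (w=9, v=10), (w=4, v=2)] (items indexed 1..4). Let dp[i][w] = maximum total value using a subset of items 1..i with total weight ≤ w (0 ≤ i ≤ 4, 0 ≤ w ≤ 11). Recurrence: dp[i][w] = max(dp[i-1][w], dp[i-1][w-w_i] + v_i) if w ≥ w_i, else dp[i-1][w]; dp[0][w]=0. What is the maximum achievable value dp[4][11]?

i\w   0   1   2   3   4   5   6   7   8   9  10  11
  0   0   0   0   0   0   0   0   0   0   0   0   0
  1   0   0   0   0   0   5   5   5   5   5   5   5
  2   0   3   3   3   3   5   8   8   8   8   8   8
  3   0   3   3   3   3   5   8   8   8  10  13  13
  4   0   3   3   3   3   5   8   8   8  10  13  13

13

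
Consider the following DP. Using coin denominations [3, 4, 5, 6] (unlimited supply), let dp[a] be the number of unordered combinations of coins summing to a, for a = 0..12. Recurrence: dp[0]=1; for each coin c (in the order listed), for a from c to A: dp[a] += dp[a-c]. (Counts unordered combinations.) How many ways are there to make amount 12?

5

after  coin     0     1     2     3     4     5     6     7     8     9    10    11    12
          3     1     0     0     1     0     0     1     0     0     1     0     0     1
          4     1     0     0     1     1     0     1     1     1     1     1     1     2
          5     1     0     0     1     1     1     1     1     2     2     2     2     3
          6     1     0     0     1     1     1     2     1     2     3     3     3     5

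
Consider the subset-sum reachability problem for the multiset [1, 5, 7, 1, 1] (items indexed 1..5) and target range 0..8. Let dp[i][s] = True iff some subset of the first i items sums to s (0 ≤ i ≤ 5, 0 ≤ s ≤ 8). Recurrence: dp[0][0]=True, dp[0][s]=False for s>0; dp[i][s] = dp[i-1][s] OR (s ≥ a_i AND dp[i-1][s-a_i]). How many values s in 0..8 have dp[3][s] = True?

6

i\s   0   1   2   3   4   5   6   7   8
  0   T   F   F   F   F   F   F   F   F
  1   T   T   F   F   F   F   F   F   F
  2   T   T   F   F   F   T   T   F   F
  3   T   T   F   F   F   T   T   T   T
  4   T   T   T   F   F   T   T   T   T
  5   T   T   T   T   F   T   T   T   T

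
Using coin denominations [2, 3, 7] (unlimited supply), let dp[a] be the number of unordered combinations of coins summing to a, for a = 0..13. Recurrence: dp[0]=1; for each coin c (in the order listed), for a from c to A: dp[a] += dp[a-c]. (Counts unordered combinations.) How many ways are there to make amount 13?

4

after  coin     0     1     2     3     4     5     6     7     8     9    10    11    12    13
          2     1     0     1     0     1     0     1     0     1     0     1     0     1     0
          3     1     0     1     1     1     1     2     1     2     2     2     2     3     2
          7     1     0     1     1     1     1     2     2     2     3     3     3     4     4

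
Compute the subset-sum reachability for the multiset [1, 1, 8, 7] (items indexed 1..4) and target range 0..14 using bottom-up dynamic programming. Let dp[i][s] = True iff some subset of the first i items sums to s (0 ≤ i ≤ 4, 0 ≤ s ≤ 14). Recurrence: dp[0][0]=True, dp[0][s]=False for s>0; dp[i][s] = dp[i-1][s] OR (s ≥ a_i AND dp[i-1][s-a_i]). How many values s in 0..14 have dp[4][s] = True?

7

i\s   0   1   2   3   4   5   6   7   8   9  10  11  12  13  14
  0   T   F   F   F   F   F   F   F   F   F   F   F   F   F   F
  1   T   T   F   F   F   F   F   F   F   F   F   F   F   F   F
  2   T   T   T   F   F   F   F   F   F   F   F   F   F   F   F
  3   T   T   T   F   F   F   F   F   T   T   T   F   F   F   F
  4   T   T   T   F   F   F   F   T   T   T   T   F   F   F   F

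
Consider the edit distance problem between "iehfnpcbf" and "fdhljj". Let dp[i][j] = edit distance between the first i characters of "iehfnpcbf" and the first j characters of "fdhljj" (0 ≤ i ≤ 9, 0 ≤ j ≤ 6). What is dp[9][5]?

   ''  f  d  h  l  j  j
''  0  1  2  3  4  5  6
 i  1  1  2  3  4  5  6
 e  2  2  2  3  4  5  6
 h  3  3  3  2  3  4  5
 f  4  3  4  3  3  4  5
 n  5  4  4  4  4  4  5
 p  6  5  5  5  5  5  5
 c  7  6  6  6  6  6  6
 b  8  7  7  7  7  7  7
 f  9  8  8  8  8  8  8

8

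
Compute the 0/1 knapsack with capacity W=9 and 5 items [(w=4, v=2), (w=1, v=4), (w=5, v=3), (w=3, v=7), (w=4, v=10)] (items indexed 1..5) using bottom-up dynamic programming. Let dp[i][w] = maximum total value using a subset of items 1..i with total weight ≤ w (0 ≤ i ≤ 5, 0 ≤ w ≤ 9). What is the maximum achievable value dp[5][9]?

21

i\w   0   1   2   3   4   5   6   7   8   9
  0   0   0   0   0   0   0   0   0   0   0
  1   0   0   0   0   2   2   2   2   2   2
  2   0   4   4   4   4   6   6   6   6   6
  3   0   4   4   4   4   6   7   7   7   7
  4   0   4   4   7  11  11  11  11  13  14
  5   0   4   4   7  11  14  14  17  21  21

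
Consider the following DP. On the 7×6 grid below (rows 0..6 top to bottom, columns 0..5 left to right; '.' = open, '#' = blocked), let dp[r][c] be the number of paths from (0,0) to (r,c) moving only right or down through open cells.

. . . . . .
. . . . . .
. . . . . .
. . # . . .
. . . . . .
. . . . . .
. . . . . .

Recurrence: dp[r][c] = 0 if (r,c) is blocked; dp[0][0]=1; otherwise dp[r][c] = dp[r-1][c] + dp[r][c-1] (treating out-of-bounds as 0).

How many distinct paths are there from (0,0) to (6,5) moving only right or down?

r\c   0   1   2   3   4   5
  0   1   1   1   1   1   1
  1   1   2   3   4   5   6
  2   1   3   6  10  15  21
  3   1   4   0  10  25  46
  4   1   5   5  15  40  86
  5   1   6  11  26  66 152
  6   1   7  18  44 110 262

262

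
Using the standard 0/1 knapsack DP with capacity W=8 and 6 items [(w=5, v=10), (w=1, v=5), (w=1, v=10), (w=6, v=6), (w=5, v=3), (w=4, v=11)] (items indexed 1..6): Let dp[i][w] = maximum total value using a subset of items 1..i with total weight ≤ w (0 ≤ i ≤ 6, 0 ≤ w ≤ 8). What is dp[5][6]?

i\w   0   1   2   3   4   5   6   7   8
  0   0   0   0   0   0   0   0   0   0
  1   0   0   0   0   0  10  10  10  10
  2   0   5   5   5   5  10  15  15  15
  3   0  10  15  15  15  15  20  25  25
  4   0  10  15  15  15  15  20  25  25
  5   0  10  15  15  15  15  20  25  25
  6   0  10  15  15  15  21  26  26  26

20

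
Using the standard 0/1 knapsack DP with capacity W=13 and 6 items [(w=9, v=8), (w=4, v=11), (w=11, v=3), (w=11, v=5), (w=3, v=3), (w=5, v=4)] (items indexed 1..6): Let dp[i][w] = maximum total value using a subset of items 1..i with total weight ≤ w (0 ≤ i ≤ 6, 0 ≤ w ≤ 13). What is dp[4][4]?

11

i\w   0   1   2   3   4   5   6   7   8   9  10  11  12  13
  0   0   0   0   0   0   0   0   0   0   0   0   0   0   0
  1   0   0   0   0   0   0   0   0   0   8   8   8   8   8
  2   0   0   0   0  11  11  11  11  11  11  11  11  11  19
  3   0   0   0   0  11  11  11  11  11  11  11  11  11  19
  4   0   0   0   0  11  11  11  11  11  11  11  11  11  19
  5   0   0   0   3  11  11  11  14  14  14  14  14  14  19
  6   0   0   0   3  11  11  11  14  14  15  15  15  18  19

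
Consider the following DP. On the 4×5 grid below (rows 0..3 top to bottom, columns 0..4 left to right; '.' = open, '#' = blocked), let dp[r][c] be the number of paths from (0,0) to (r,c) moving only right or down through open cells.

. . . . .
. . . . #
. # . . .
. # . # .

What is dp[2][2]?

r\c   0   1   2   3   4
  0   1   1   1   1   1
  1   1   2   3   4   0
  2   1   0   3   7   7
  3   1   0   3   0   7

3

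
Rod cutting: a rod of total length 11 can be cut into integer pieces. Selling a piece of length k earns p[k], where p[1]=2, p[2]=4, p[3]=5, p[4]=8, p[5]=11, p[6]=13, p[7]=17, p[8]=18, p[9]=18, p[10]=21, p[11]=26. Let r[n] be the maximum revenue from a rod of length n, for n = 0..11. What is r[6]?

13

   n    0    1    2    3    4    5    6    7    8    9   10   11
r[n]    0    2    4    6    8   11   13   17   19   21   23   26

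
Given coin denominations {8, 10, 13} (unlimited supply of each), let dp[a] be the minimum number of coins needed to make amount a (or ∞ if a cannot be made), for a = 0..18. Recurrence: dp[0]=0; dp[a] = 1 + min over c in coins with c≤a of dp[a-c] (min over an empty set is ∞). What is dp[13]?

 a  0  1  2  3  4  5  6  7  8  9 10 11 12 13 14 15 16 17 18
dp  0  -  -  -  -  -  -  -  1  -  1  -  -  1  -  -  2  -  2
(- denotes ∞ / unreachable)

1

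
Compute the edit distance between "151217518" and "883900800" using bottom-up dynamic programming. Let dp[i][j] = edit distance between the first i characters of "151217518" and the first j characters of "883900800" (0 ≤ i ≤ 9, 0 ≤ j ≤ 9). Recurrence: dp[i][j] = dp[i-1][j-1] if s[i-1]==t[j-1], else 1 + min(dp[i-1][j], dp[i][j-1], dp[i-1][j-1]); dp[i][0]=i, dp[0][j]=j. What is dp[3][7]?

   ''  8  8  3  9  0  0  8  0  0
''  0  1  2  3  4  5  6  7  8  9
 1  1  1  2  3  4  5  6  7  8  9
 5  2  2  2  3  4  5  6  7  8  9
 1  3  3  3  3  4  5  6  7  8  9
 2  4  4  4  4  4  5  6  7  8  9
 1  5  5  5  5  5  5  6  7  8  9
 7  6  6  6  6  6  6  6  7  8  9
 5  7  7  7  7  7  7  7  7  8  9
 1  8  8  8  8  8  8  8  8  8  9
 8  9  8  8  9  9  9  9  8  9  9

7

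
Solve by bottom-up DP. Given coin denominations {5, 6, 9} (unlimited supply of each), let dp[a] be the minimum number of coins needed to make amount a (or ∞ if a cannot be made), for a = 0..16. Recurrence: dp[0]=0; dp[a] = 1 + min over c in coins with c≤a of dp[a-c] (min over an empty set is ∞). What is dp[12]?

 a  0  1  2  3  4  5  6  7  8  9 10 11 12 13 14 15 16
dp  0  -  -  -  -  1  1  -  -  1  2  2  2  -  2  2  3
(- denotes ∞ / unreachable)

2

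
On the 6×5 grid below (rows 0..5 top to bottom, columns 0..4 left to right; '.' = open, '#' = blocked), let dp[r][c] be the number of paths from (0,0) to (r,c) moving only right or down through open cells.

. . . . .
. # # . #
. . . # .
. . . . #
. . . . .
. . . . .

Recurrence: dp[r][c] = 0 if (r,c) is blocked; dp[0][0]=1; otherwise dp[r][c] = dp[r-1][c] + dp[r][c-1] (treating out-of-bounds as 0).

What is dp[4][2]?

6

r\c   0   1   2   3   4
  0   1   1   1   1   1
  1   1   0   0   1   0
  2   1   1   1   0   0
  3   1   2   3   3   0
  4   1   3   6   9   9
  5   1   4  10  19  28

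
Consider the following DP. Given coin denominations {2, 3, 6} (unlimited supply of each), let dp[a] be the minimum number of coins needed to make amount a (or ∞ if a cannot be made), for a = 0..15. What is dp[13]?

4

 a  0  1  2  3  4  5  6  7  8  9 10 11 12 13 14 15
dp  0  -  1  1  2  2  1  3  2  2  3  3  2  4  3  3
(- denotes ∞ / unreachable)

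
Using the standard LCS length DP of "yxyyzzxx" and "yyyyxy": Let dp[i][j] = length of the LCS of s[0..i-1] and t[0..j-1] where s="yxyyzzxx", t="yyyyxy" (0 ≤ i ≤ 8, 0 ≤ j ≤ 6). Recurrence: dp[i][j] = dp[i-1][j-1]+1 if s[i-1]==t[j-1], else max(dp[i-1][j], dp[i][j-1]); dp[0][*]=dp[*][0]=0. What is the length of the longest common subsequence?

4

   ''  y  y  y  y  x  y
''  0  0  0  0  0  0  0
 y  0  1  1  1  1  1  1
 x  0  1  1  1  1  2  2
 y  0  1  2  2  2  2  3
 y  0  1  2  3  3  3  3
 z  0  1  2  3  3  3  3
 z  0  1  2  3  3  3  3
 x  0  1  2  3  3  4  4
 x  0  1  2  3  3  4  4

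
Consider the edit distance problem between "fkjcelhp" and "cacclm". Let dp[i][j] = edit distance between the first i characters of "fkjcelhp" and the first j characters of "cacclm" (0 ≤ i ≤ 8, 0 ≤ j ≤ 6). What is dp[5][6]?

5

   ''  c  a  c  c  l  m
''  0  1  2  3  4  5  6
 f  1  1  2  3  4  5  6
 k  2  2  2  3  4  5  6
 j  3  3  3  3  4  5  6
 c  4  3  4  3  3  4  5
 e  5  4  4  4  4  4  5
 l  6  5  5  5  5  4  5
 h  7  6  6  6  6  5  5
 p  8  7  7  7  7  6  6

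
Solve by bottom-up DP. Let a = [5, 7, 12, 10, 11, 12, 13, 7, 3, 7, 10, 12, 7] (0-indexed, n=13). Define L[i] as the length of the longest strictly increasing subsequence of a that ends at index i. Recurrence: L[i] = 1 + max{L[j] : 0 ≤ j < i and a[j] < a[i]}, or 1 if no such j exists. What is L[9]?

2

   i    0    1    2    3    4    5    6    7    8    9   10   11   12
a[i]    5    7   12   10   11   12   13    7    3    7   10   12    7
L[i]    1    2    3    3    4    5    6    2    1    2    3    5    2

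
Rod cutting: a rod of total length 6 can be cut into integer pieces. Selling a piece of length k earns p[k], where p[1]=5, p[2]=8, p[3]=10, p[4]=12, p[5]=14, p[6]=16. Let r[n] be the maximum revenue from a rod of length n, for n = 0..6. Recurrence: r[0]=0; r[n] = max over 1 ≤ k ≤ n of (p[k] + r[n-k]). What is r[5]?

   n    0    1    2    3    4    5    6
r[n]    0    5   10   15   20   25   30

25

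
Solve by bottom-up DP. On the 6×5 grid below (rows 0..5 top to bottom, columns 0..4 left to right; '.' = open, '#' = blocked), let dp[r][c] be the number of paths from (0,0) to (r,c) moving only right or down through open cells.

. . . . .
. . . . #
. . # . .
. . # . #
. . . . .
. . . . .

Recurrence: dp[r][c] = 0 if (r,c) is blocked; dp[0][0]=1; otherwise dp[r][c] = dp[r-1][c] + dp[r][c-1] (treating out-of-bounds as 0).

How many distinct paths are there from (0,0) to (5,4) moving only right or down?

r\c   0   1   2   3   4
  0   1   1   1   1   1
  1   1   2   3   4   0
  2   1   3   0   4   4
  3   1   4   0   4   0
  4   1   5   5   9   9
  5   1   6  11  20  29

29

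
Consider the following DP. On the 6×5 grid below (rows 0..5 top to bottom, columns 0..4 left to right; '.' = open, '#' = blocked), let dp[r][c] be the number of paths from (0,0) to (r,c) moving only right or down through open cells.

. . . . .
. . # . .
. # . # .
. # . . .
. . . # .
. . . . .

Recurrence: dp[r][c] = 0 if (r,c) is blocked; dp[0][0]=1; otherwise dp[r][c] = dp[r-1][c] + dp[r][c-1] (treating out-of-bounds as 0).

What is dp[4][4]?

r\c   0   1   2   3   4
  0   1   1   1   1   1
  1   1   2   0   1   2
  2   1   0   0   0   2
  3   1   0   0   0   2
  4   1   1   1   0   2
  5   1   2   3   3   5

2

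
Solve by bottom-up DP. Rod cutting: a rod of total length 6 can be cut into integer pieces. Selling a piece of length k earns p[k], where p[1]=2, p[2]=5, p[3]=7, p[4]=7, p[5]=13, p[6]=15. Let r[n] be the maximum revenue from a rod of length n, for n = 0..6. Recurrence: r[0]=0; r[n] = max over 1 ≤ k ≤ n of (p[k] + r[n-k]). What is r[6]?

   n    0    1    2    3    4    5    6
r[n]    0    2    5    7   10   13   15

15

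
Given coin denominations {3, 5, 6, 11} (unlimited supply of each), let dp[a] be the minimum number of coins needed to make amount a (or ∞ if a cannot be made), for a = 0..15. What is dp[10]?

2

 a  0  1  2  3  4  5  6  7  8  9 10 11 12 13 14 15
dp  0  -  -  1  -  1  1  -  2  2  2  1  2  3  2  3
(- denotes ∞ / unreachable)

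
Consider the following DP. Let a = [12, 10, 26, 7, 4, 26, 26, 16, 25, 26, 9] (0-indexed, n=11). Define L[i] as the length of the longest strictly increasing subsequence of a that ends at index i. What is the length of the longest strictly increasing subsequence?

   i    0    1    2    3    4    5    6    7    8    9   10
a[i]   12   10   26    7    4   26   26   16   25   26    9
L[i]    1    1    2    1    1    2    2    2    3    4    2

4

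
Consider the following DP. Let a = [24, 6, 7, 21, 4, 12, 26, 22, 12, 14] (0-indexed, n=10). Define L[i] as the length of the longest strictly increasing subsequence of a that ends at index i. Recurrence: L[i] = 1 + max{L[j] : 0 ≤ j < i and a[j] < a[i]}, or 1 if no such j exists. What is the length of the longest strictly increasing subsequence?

   i    0    1    2    3    4    5    6    7    8    9
a[i]   24    6    7   21    4   12   26   22   12   14
L[i]    1    1    2    3    1    3    4    4    3    4

4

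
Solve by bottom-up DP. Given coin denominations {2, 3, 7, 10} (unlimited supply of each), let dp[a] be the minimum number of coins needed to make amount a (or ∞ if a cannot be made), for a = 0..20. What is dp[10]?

 a  0  1  2  3  4  5  6  7  8  9 10 11 12 13 14 15 16 17 18 19 20
dp  0  -  1  1  2  2  2  1  3  2  1  3  2  2  2  3  3  2  4  3  2
(- denotes ∞ / unreachable)

1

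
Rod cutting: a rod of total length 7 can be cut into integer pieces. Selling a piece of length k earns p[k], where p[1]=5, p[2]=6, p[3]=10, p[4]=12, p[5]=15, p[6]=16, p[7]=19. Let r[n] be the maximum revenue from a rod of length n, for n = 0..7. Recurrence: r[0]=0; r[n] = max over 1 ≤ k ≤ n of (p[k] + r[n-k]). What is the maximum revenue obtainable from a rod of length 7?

   n    0    1    2    3    4    5    6    7
r[n]    0    5   10   15   20   25   30   35

35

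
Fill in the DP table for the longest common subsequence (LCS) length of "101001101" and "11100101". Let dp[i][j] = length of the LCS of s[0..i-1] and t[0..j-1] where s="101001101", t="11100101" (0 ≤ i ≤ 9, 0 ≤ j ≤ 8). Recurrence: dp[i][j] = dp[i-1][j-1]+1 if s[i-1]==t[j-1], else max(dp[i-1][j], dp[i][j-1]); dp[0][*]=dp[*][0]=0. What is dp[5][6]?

4

   ''  1  1  1  0  0  1  0  1
''  0  0  0  0  0  0  0  0  0
 1  0  1  1  1  1  1  1  1  1
 0  0  1  1  1  2  2  2  2  2
 1  0  1  2  2  2  2  3  3  3
 0  0  1  2  2  3  3  3  4  4
 0  0  1  2  2  3  4  4  4  4
 1  0  1  2  3  3  4  5  5  5
 1  0  1  2  3  3  4  5  5  6
 0  0  1  2  3  4  4  5  6  6
 1  0  1  2  3  4  4  5  6  7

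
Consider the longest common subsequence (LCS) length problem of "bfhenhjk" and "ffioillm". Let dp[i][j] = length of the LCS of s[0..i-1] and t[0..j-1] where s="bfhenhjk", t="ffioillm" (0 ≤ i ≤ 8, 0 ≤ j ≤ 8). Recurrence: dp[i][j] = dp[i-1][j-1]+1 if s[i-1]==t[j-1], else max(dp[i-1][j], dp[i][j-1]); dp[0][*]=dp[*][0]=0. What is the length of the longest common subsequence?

1

   ''  f  f  i  o  i  l  l  m
''  0  0  0  0  0  0  0  0  0
 b  0  0  0  0  0  0  0  0  0
 f  0  1  1  1  1  1  1  1  1
 h  0  1  1  1  1  1  1  1  1
 e  0  1  1  1  1  1  1  1  1
 n  0  1  1  1  1  1  1  1  1
 h  0  1  1  1  1  1  1  1  1
 j  0  1  1  1  1  1  1  1  1
 k  0  1  1  1  1  1  1  1  1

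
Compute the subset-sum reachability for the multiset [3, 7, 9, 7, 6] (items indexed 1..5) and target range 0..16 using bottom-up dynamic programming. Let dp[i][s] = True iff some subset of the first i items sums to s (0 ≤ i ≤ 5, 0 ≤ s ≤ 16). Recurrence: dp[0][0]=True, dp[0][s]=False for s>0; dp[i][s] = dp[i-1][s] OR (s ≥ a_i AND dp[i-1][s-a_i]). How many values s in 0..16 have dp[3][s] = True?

7

i\s   0   1   2   3   4   5   6   7   8   9  10  11  12  13  14  15  16
  0   T   F   F   F   F   F   F   F   F   F   F   F   F   F   F   F   F
  1   T   F   F   T   F   F   F   F   F   F   F   F   F   F   F   F   F
  2   T   F   F   T   F   F   F   T   F   F   T   F   F   F   F   F   F
  3   T   F   F   T   F   F   F   T   F   T   T   F   T   F   F   F   T
  4   T   F   F   T   F   F   F   T   F   T   T   F   T   F   T   F   T
  5   T   F   F   T   F   F   T   T   F   T   T   F   T   T   T   T   T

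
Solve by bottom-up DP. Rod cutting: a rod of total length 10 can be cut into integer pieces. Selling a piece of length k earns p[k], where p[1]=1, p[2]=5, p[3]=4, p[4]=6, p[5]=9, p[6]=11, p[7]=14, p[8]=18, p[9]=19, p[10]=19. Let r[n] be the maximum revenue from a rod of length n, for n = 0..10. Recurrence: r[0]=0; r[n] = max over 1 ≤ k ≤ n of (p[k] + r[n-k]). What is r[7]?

16

   n    0    1    2    3    4    5    6    7    8    9   10
r[n]    0    1    5    6   10   11   15   16   20   21   25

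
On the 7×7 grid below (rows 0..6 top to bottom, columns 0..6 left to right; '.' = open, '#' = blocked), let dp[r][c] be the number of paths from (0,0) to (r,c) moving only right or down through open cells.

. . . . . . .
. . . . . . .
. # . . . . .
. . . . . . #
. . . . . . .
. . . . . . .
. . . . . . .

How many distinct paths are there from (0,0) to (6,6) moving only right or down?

480

r\c   0   1   2   3   4   5   6
  0   1   1   1   1   1   1   1
  1   1   2   3   4   5   6   7
  2   1   0   3   7  12  18  25
  3   1   1   4  11  23  41   0
  4   1   2   6  17  40  81  81
  5   1   3   9  26  66 147 228
  6   1   4  13  39 105 252 480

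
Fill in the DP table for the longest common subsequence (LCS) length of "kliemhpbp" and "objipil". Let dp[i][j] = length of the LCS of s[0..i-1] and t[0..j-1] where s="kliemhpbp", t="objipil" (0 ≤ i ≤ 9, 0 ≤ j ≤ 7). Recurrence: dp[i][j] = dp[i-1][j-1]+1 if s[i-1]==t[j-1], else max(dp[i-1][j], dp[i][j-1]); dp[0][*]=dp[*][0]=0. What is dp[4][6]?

   ''  o  b  j  i  p  i  l
''  0  0  0  0  0  0  0  0
 k  0  0  0  0  0  0  0  0
 l  0  0  0  0  0  0  0  1
 i  0  0  0  0  1  1  1  1
 e  0  0  0  0  1  1  1  1
 m  0  0  0  0  1  1  1  1
 h  0  0  0  0  1  1  1  1
 p  0  0  0  0  1  2  2  2
 b  0  0  1  1  1  2  2  2
 p  0  0  1  1  1  2  2  2

1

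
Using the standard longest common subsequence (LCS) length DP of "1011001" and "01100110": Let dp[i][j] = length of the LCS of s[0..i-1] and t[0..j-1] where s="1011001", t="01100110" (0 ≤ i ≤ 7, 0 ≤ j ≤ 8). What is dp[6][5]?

   ''  0  1  1  0  0  1  1  0
''  0  0  0  0  0  0  0  0  0
 1  0  0  1  1  1  1  1  1  1
 0  0  1  1  1  2  2  2  2  2
 1  0  1  2  2  2  2  3  3  3
 1  0  1  2  3  3  3  3  4  4
 0  0  1  2  3  4  4  4  4  5
 0  0  1  2  3  4  5  5  5  5
 1  0  1  2  3  4  5  6  6  6

5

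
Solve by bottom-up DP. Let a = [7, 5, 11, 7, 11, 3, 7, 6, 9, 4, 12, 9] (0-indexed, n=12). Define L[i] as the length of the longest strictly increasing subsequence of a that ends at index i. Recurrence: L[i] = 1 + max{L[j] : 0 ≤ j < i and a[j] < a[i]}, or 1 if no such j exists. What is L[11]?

   i    0    1    2    3    4    5    6    7    8    9   10   11
a[i]    7    5   11    7   11    3    7    6    9    4   12    9
L[i]    1    1    2    2    3    1    2    2    3    2    4    3

3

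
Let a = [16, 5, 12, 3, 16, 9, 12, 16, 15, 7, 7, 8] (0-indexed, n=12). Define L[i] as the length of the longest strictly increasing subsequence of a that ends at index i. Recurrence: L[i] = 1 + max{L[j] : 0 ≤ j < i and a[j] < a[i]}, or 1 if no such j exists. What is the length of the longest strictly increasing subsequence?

4

   i    0    1    2    3    4    5    6    7    8    9   10   11
a[i]   16    5   12    3   16    9   12   16   15    7    7    8
L[i]    1    1    2    1    3    2    3    4    4    2    2    3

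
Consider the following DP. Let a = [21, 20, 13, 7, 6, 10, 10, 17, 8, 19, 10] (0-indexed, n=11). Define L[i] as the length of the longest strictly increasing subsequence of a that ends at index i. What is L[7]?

3

   i    0    1    2    3    4    5    6    7    8    9   10
a[i]   21   20   13    7    6   10   10   17    8   19   10
L[i]    1    1    1    1    1    2    2    3    2    4    3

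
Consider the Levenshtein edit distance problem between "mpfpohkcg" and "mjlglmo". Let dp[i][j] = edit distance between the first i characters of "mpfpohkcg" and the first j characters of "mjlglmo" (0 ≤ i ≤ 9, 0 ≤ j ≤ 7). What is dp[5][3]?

   ''  m  j  l  g  l  m  o
''  0  1  2  3  4  5  6  7
 m  1  0  1  2  3  4  5  6
 p  2  1  1  2  3  4  5  6
 f  3  2  2  2  3  4  5  6
 p  4  3  3  3  3  4  5  6
 o  5  4  4  4  4  4  5  5
 h  6  5  5  5  5  5  5  6
 k  7  6  6  6  6  6  6  6
 c  8  7  7  7  7  7  7  7
 g  9  8  8  8  7  8  8  8

4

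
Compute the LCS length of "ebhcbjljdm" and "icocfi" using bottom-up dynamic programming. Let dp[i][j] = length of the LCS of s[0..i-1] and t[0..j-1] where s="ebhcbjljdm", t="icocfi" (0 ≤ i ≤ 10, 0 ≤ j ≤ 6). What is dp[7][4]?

1

   ''  i  c  o  c  f  i
''  0  0  0  0  0  0  0
 e  0  0  0  0  0  0  0
 b  0  0  0  0  0  0  0
 h  0  0  0  0  0  0  0
 c  0  0  1  1  1  1  1
 b  0  0  1  1  1  1  1
 j  0  0  1  1  1  1  1
 l  0  0  1  1  1  1  1
 j  0  0  1  1  1  1  1
 d  0  0  1  1  1  1  1
 m  0  0  1  1  1  1  1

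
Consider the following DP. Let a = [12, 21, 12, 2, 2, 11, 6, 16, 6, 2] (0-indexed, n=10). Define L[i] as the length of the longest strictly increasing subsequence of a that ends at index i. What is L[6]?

   i    0    1    2    3    4    5    6    7    8    9
a[i]   12   21   12    2    2   11    6   16    6    2
L[i]    1    2    1    1    1    2    2    3    2    1

2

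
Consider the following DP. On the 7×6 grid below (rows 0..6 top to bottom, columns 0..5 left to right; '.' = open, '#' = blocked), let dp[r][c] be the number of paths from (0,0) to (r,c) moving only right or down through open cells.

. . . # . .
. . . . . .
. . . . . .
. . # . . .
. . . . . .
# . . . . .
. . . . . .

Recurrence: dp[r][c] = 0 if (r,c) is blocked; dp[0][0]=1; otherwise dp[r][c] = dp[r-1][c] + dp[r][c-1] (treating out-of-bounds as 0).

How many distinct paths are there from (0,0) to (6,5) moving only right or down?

228

r\c   0   1   2   3   4   5
  0   1   1   1   0   0   0
  1   1   2   3   3   3   3
  2   1   3   6   9  12  15
  3   1   4   0   9  21  36
  4   1   5   5  14  35  71
  5   0   5  10  24  59 130
  6   0   5  15  39  98 228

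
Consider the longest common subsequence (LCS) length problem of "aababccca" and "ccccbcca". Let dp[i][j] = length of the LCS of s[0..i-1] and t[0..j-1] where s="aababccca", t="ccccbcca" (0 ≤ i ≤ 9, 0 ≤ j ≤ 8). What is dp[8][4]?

   ''  c  c  c  c  b  c  c  a
''  0  0  0  0  0  0  0  0  0
 a  0  0  0  0  0  0  0  0  1
 a  0  0  0  0  0  0  0  0  1
 b  0  0  0  0  0  1  1  1  1
 a  0  0  0  0  0  1  1  1  2
 b  0  0  0  0  0  1  1  1  2
 c  0  1  1  1  1  1  2  2  2
 c  0  1  2  2  2  2  2  3  3
 c  0  1  2  3  3  3  3  3  3
 a  0  1  2  3  3  3  3  3  4

3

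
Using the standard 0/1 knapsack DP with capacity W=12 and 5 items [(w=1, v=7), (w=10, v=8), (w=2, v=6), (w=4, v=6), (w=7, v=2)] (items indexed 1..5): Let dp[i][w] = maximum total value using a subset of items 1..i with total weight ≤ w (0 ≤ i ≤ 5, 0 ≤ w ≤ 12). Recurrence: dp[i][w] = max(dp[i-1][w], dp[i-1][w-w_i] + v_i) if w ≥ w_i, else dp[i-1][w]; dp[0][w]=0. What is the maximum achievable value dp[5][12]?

i\w   0   1   2   3   4   5   6   7   8   9  10  11  12
  0   0   0   0   0   0   0   0   0   0   0   0   0   0
  1   0   7   7   7   7   7   7   7   7   7   7   7   7
  2   0   7   7   7   7   7   7   7   7   7   8  15  15
  3   0   7   7  13  13  13  13  13  13  13  13  15  15
  4   0   7   7  13  13  13  13  19  19  19  19  19  19
  5   0   7   7  13  13  13  13  19  19  19  19  19  19

19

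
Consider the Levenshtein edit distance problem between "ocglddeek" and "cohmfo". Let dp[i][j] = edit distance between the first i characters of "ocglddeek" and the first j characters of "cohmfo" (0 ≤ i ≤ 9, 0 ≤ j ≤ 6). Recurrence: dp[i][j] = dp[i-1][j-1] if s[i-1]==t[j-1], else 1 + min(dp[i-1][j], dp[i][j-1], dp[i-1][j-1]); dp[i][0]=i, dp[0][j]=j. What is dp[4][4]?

4

   ''  c  o  h  m  f  o
''  0  1  2  3  4  5  6
 o  1  1  1  2  3  4  5
 c  2  1  2  2  3  4  5
 g  3  2  2  3  3  4  5
 l  4  3  3  3  4  4  5
 d  5  4  4  4  4  5  5
 d  6  5  5  5  5  5  6
 e  7  6  6  6  6  6  6
 e  8  7  7  7  7  7  7
 k  9  8  8  8  8  8  8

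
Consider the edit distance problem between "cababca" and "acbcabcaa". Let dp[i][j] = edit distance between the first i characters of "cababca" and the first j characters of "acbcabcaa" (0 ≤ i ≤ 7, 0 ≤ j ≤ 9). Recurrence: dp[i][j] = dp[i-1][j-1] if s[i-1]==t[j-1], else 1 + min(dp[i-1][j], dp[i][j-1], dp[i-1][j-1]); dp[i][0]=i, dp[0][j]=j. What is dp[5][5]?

4

   ''  a  c  b  c  a  b  c  a  a
''  0  1  2  3  4  5  6  7  8  9
 c  1  1  1  2  3  4  5  6  7  8
 a  2  1  2  2  3  3  4  5  6  7
 b  3  2  2  2  3  4  3  4  5  6
 a  4  3  3  3  3  3  4  4  4  5
 b  5  4  4  3  4  4  3  4  5  5
 c  6  5  4  4  3  4  4  3  4  5
 a  7  6  5  5  4  3  4  4  3  4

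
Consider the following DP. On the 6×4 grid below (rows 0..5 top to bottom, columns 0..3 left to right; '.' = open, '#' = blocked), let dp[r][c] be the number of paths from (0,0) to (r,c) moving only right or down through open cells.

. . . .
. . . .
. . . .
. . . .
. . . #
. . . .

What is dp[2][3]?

r\c   0   1   2   3
  0   1   1   1   1
  1   1   2   3   4
  2   1   3   6  10
  3   1   4  10  20
  4   1   5  15   0
  5   1   6  21  21

10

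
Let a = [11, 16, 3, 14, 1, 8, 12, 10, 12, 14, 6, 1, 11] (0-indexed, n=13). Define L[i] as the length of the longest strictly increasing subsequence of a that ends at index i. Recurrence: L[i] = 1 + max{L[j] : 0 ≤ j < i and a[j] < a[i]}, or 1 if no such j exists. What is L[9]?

5

   i    0    1    2    3    4    5    6    7    8    9   10   11   12
a[i]   11   16    3   14    1    8   12   10   12   14    6    1   11
L[i]    1    2    1    2    1    2    3    3    4    5    2    1    4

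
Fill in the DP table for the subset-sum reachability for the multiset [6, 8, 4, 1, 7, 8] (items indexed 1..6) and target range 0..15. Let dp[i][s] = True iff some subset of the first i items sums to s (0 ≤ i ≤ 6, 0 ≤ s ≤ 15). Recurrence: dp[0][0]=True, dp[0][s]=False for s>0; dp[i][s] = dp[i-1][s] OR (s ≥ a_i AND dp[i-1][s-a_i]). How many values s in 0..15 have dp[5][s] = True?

14

i\s   0   1   2   3   4   5   6   7   8   9  10  11  12  13  14  15
  0   T   F   F   F   F   F   F   F   F   F   F   F   F   F   F   F
  1   T   F   F   F   F   F   T   F   F   F   F   F   F   F   F   F
  2   T   F   F   F   F   F   T   F   T   F   F   F   F   F   T   F
  3   T   F   F   F   T   F   T   F   T   F   T   F   T   F   T   F
  4   T   T   F   F   T   T   T   T   T   T   T   T   T   T   T   T
  5   T   T   F   F   T   T   T   T   T   T   T   T   T   T   T   T
  6   T   T   F   F   T   T   T   T   T   T   T   T   T   T   T   T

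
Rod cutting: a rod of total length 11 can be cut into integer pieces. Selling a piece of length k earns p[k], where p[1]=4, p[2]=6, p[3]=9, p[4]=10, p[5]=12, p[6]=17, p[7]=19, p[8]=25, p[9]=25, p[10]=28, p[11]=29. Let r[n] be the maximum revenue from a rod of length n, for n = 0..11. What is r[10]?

   n    0    1    2    3    4    5    6    7    8    9   10   11
r[n]    0    4    8   12   16   20   24   28   32   36   40   44

40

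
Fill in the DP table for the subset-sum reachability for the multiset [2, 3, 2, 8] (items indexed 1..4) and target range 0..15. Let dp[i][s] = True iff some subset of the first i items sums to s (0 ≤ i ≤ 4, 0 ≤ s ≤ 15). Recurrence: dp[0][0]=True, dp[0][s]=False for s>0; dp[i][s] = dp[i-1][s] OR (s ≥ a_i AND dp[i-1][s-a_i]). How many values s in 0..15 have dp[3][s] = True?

6

i\s   0   1   2   3   4   5   6   7   8   9  10  11  12  13  14  15
  0   T   F   F   F   F   F   F   F   F   F   F   F   F   F   F   F
  1   T   F   T   F   F   F   F   F   F   F   F   F   F   F   F   F
  2   T   F   T   T   F   T   F   F   F   F   F   F   F   F   F   F
  3   T   F   T   T   T   T   F   T   F   F   F   F   F   F   F   F
  4   T   F   T   T   T   T   F   T   T   F   T   T   T   T   F   T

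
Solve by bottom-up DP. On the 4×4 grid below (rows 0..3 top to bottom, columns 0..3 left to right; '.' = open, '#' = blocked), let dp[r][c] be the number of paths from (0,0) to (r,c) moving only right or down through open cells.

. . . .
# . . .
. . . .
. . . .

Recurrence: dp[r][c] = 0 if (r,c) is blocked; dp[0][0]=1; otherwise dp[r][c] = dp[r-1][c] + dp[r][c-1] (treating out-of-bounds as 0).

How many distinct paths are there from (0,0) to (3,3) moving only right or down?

r\c   0   1   2   3
  0   1   1   1   1
  1   0   1   2   3
  2   0   1   3   6
  3   0   1   4  10

10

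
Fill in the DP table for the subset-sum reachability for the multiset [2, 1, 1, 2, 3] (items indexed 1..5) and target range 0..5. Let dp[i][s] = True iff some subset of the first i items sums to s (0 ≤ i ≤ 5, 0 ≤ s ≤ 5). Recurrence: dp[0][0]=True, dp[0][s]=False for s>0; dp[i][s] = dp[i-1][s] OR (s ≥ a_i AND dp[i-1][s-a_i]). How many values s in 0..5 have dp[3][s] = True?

5

i\s   0   1   2   3   4   5
  0   T   F   F   F   F   F
  1   T   F   T   F   F   F
  2   T   T   T   T   F   F
  3   T   T   T   T   T   F
  4   T   T   T   T   T   T
  5   T   T   T   T   T   T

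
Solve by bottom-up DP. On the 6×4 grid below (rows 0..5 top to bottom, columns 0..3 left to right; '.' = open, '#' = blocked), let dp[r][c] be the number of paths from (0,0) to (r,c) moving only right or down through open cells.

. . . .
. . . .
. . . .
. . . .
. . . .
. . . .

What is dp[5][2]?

21

r\c   0   1   2   3
  0   1   1   1   1
  1   1   2   3   4
  2   1   3   6  10
  3   1   4  10  20
  4   1   5  15  35
  5   1   6  21  56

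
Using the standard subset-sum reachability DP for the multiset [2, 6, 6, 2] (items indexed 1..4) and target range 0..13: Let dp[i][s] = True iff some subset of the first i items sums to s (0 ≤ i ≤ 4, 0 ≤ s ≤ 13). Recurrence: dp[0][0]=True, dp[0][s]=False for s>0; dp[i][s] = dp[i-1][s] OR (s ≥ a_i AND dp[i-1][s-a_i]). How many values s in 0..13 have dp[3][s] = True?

i\s   0   1   2   3   4   5   6   7   8   9  10  11  12  13
  0   T   F   F   F   F   F   F   F   F   F   F   F   F   F
  1   T   F   T   F   F   F   F   F   F   F   F   F   F   F
  2   T   F   T   F   F   F   T   F   T   F   F   F   F   F
  3   T   F   T   F   F   F   T   F   T   F   F   F   T   F
  4   T   F   T   F   T   F   T   F   T   F   T   F   T   F

5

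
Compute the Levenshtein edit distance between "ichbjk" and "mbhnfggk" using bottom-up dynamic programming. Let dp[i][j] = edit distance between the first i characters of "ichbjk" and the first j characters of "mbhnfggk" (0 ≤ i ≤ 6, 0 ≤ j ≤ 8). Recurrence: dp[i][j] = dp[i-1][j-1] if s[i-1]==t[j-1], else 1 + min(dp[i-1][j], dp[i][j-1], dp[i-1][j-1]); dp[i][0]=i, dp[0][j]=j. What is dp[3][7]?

   ''  m  b  h  n  f  g  g  k
''  0  1  2  3  4  5  6  7  8
 i  1  1  2  3  4  5  6  7  8
 c  2  2  2  3  4  5  6  7  8
 h  3  3  3  2  3  4  5  6  7
 b  4  4  3  3  3  4  5  6  7
 j  5  5  4  4  4  4  5  6  7
 k  6  6  5  5  5  5  5  6  6

6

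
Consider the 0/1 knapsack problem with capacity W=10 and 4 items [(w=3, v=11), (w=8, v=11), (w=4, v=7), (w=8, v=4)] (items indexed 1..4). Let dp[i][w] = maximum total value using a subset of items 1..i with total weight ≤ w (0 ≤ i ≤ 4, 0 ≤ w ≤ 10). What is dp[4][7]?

18

i\w   0   1   2   3   4   5   6   7   8   9  10
  0   0   0   0   0   0   0   0   0   0   0   0
  1   0   0   0  11  11  11  11  11  11  11  11
  2   0   0   0  11  11  11  11  11  11  11  11
  3   0   0   0  11  11  11  11  18  18  18  18
  4   0   0   0  11  11  11  11  18  18  18  18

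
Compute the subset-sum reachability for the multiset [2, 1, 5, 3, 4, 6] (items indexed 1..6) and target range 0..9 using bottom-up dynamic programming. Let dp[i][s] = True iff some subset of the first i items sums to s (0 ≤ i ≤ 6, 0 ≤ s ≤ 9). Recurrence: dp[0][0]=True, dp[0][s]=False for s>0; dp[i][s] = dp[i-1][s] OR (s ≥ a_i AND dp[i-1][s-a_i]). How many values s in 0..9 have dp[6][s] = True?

i\s   0   1   2   3   4   5   6   7   8   9
  0   T   F   F   F   F   F   F   F   F   F
  1   T   F   T   F   F   F   F   F   F   F
  2   T   T   T   T   F   F   F   F   F   F
  3   T   T   T   T   F   T   T   T   T   F
  4   T   T   T   T   T   T   T   T   T   T
  5   T   T   T   T   T   T   T   T   T   T
  6   T   T   T   T   T   T   T   T   T   T

10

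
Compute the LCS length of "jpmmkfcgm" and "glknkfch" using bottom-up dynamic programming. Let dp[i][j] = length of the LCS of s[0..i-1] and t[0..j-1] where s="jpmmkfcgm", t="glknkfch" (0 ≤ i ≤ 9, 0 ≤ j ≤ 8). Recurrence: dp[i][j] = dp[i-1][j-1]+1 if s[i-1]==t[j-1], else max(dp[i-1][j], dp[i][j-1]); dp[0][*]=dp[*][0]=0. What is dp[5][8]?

1

   ''  g  l  k  n  k  f  c  h
''  0  0  0  0  0  0  0  0  0
 j  0  0  0  0  0  0  0  0  0
 p  0  0  0  0  0  0  0  0  0
 m  0  0  0  0  0  0  0  0  0
 m  0  0  0  0  0  0  0  0  0
 k  0  0  0  1  1  1  1  1  1
 f  0  0  0  1  1  1  2  2  2
 c  0  0  0  1  1  1  2  3  3
 g  0  1  1  1  1  1  2  3  3
 m  0  1  1  1  1  1  2  3  3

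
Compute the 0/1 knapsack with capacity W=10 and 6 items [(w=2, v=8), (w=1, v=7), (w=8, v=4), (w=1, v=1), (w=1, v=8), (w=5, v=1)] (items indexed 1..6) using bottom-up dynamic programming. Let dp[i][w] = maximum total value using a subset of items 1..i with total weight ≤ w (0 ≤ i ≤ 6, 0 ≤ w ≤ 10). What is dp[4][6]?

i\w   0   1   2   3   4   5   6   7   8   9  10
  0   0   0   0   0   0   0   0   0   0   0   0
  1   0   0   8   8   8   8   8   8   8   8   8
  2   0   7   8  15  15  15  15  15  15  15  15
  3   0   7   8  15  15  15  15  15  15  15  15
  4   0   7   8  15  16  16  16  16  16  16  16
  5   0   8  15  16  23  24  24  24  24  24  24
  6   0   8  15  16  23  24  24  24  24  24  25

16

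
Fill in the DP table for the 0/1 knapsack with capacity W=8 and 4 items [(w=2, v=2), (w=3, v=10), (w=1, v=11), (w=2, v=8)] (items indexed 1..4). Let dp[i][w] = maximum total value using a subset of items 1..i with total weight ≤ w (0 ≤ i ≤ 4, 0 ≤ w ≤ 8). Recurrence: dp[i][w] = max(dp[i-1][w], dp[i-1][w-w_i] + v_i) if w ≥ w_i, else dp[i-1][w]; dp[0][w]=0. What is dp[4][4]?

21

i\w   0   1   2   3   4   5   6   7   8
  0   0   0   0   0   0   0   0   0   0
  1   0   0   2   2   2   2   2   2   2
  2   0   0   2  10  10  12  12  12  12
  3   0  11  11  13  21  21  23  23  23
  4   0  11  11  19  21  21  29  29  31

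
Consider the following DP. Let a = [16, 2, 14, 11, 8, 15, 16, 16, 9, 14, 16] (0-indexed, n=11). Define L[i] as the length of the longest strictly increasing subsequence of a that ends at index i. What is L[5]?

3

   i    0    1    2    3    4    5    6    7    8    9   10
a[i]   16    2   14   11    8   15   16   16    9   14   16
L[i]    1    1    2    2    2    3    4    4    3    4    5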